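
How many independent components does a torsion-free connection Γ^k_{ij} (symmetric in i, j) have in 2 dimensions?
Γ^k_{ij} has n choices for the upper index and n(n+1)/2 independent symmetric lower index pairs.
Total = 2 × 2×3/2 = 2 × 3 = 6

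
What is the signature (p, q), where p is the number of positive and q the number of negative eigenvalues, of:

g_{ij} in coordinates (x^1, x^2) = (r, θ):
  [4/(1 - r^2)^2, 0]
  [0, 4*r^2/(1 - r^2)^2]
The metric is diagonal, so its eigenvalues are the diagonal entries: 4/(1 - r^2)^2, 4*r^2/(1 - r^2)^2 (at a generic point, where coordinate-dependent entries are positive).
2 positive, 0 negative.
(2, 0) - Riemannian (positive definite)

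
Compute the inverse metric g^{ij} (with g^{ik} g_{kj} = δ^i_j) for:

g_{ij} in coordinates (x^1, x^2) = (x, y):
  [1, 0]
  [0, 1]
The metric is diagonal, so g^{ij} is diagonal with entries 1/g_{ii}: diag(1, 1).
g^{ij}:
  [1, 0]
  [0, 1]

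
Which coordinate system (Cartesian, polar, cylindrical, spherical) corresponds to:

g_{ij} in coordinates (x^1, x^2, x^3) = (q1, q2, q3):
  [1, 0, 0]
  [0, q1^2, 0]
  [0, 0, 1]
The line element ds^2 = dq1^2 + q1^2 dq2^2 + dq3^2 is dr^2 + r^2 dθ^2 + dz^2 with q1 = r, q2 = θ, q3 = z.
cylindrical coordinates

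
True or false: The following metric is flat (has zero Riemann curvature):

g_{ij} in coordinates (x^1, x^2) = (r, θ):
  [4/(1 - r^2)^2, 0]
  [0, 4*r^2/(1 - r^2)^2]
Non-zero Christoffel symbols:
Γ^r_{r r} = 2*r/(1 - r^2)
Γ^r_{θ θ} = (r^3 + r)/(r^2 - 1)
Γ^θ_{r θ} = (-r^2 - 1)/(r^3 - r)
Ricci tensor: R_{rr} = -4/(r^2 - 1)^2, R_{rθ} = 0, R_{θθ} = -4*r^2/(r^2 - 1)^2
The Ricci tensor is non-zero, so the Riemann tensor is non-zero: not flat.
False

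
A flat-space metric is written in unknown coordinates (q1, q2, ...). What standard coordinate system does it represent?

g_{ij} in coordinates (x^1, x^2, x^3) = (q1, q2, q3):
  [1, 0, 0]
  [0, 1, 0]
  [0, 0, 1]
All components are constant and the metric is the identity, i.e. orthonormal rectilinear coordinates.
Cartesian (3D) coordinates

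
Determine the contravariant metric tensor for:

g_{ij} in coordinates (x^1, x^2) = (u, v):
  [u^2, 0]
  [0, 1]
The metric is diagonal, so g^{ij} is diagonal with entries 1/g_{ii}: diag(1/(u^2), 1).
g^{ij}:
  [1/u^2, 0]
  [0, 1]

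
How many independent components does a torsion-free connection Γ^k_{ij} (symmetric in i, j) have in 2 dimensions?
Γ^k_{ij} has n choices for the upper index and n(n+1)/2 independent symmetric lower index pairs.
Total = 2 × 2×3/2 = 2 × 3 = 6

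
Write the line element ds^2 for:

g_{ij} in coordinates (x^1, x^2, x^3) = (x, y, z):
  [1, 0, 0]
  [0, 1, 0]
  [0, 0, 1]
ds^2 = g_{ij} dx^i dx^j; only the non-zero components contribute.
ds^2 = dx^2 + dy^2 + dz^2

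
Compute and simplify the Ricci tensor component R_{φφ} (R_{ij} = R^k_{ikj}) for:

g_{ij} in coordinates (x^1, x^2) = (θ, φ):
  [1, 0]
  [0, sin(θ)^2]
Non-zero Christoffel symbols (Γ^k_{ij} = Γ^k_{ji}):
Γ^θ_{φ φ} = -sin(2*θ)/2
Γ^φ_{θ φ} = 1/tan(θ)
R^θ_{φ θ φ} = ∂_θ Γ^θ_{φ φ} - ∂_φ Γ^θ_{φ θ} + Γ^θ_{θ m} Γ^m_{φ φ} - Γ^θ_{φ m} Γ^m_{φ θ}
  = (-cos(2*θ)) - (0) + (0) - (-cos(θ)^2) = sin(θ)^2
R^φ_{φ φ φ} = 0 (a repeated index in an antisymmetric pair)
R_{φφ} = R^θ_{φ θ φ} + R^φ_{φ φ φ} = (sin(θ)^2) + (0) = sin(θ)^2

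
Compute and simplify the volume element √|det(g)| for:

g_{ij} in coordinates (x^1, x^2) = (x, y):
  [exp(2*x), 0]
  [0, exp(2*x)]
det(g) = exp(4*x)
√|det(g)| = exp(2*x)
Volume element: dV = exp(2*x) dx dy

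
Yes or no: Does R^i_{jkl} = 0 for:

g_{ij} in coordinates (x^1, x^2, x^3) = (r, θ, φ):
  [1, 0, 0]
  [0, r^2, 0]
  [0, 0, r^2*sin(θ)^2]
Non-zero Christoffel symbols:
Γ^r_{θ θ} = -r
Γ^r_{φ φ} = -r*sin(θ)^2
Γ^θ_{r θ} = 1/r
Γ^θ_{φ φ} = -sin(2*θ)/2
Γ^φ_{r φ} = 1/r
Γ^φ_{θ φ} = 1/tan(θ)
Ricci tensor: R_{rr} = 0, R_{rθ} = 0, R_{rφ} = 0, R_{θθ} = 0, R_{θφ} = 0, R_{φφ} = 0
All R_{ij} vanish; in 3 dimensions the Riemann tensor is fully determined by the Ricci tensor, so R^i_{jkl} = 0: the metric is flat (curvilinear coordinates on flat space).
Yes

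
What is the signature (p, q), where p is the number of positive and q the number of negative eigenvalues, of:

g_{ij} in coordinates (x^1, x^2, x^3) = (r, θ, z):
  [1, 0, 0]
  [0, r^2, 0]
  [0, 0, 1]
The metric is diagonal, so its eigenvalues are the diagonal entries: 1, r^2, 1 (at a generic point, where coordinate-dependent entries are positive).
3 positive, 0 negative.
(3, 0) - Riemannian (positive definite)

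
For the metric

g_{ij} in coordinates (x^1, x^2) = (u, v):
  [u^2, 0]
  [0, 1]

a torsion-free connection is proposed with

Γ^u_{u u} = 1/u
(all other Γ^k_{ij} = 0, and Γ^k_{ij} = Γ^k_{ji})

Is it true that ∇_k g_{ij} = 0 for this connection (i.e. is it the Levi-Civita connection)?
Using ∇_k g_{ij} = ∂_k g_{ij} - Γ^m_{ki} g_{mj} - Γ^m_{kj} g_{im}:
e.g. ∇_u g_{uu} = (2*u) - (u) - (u) = 0
Every component ∇_k g_{ij} vanishes: the connection is metric compatible.
Yes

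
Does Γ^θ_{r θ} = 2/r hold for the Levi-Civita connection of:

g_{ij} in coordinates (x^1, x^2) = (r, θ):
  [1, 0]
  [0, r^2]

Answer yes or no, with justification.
Γ^θ_{r θ} = (1/2) g^{θθ} (∂_r g_{θθ} + ∂_θ g_{θr} - ∂_θ g_{rθ}) = (1/2)(1/r^2)((2*r) + (0) - (0)) = 1/r
This differs from the proposed value 2/r.
No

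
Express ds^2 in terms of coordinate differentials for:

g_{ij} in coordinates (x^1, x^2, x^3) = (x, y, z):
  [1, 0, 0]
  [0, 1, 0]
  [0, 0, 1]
ds^2 = g_{ij} dx^i dx^j; only the non-zero components contribute.
ds^2 = dx^2 + dy^2 + dz^2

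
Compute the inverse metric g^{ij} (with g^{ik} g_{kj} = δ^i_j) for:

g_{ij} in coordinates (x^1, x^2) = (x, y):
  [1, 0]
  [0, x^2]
The metric is diagonal, so g^{ij} is diagonal with entries 1/g_{ii}: diag(1, 1/(x^2)).
g^{ij}:
  [1, 0]
  [0, 1/x^2]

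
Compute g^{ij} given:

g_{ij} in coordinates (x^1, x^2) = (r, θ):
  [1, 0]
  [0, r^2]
The metric is diagonal, so g^{ij} is diagonal with entries 1/g_{ii}: diag(1, 1/(r^2)).
g^{ij}:
  [1, 0]
  [0, 1/r^2]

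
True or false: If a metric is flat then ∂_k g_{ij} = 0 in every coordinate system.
Flatness means R^i_{jkl} = 0; the components can still vary, e.g. the flat plane in polar coordinates has g_{θθ} = r^2.
False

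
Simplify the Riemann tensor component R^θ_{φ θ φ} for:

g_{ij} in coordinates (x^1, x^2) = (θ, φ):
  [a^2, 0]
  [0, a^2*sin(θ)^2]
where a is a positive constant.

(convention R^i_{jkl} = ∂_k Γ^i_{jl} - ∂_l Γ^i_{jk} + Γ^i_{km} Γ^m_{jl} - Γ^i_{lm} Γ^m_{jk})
Non-zero Christoffel symbols (Γ^k_{ij} = Γ^k_{ji}):
Γ^θ_{φ φ} = -sin(2*θ)/2
Γ^φ_{θ φ} = 1/tan(θ)
R^θ_{φ θ φ} = ∂_θ Γ^θ_{φ φ} - ∂_φ Γ^θ_{φ θ} + Γ^θ_{θ m} Γ^m_{φ φ} - Γ^θ_{φ m} Γ^m_{φ θ}
  = (-cos(2*θ)) - (0) + (0) - (-cos(θ)^2) = sin(θ)^2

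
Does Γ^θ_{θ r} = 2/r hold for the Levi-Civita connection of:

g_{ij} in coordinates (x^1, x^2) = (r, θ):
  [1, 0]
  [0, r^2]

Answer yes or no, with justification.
Γ^θ_{θ r} = (1/2) g^{θθ} (∂_θ g_{θr} + ∂_r g_{θθ} - ∂_θ g_{θr}) = (1/2)(1/r^2)((0) + (2*r) - (0)) = 1/r
This differs from the proposed value 2/r.
No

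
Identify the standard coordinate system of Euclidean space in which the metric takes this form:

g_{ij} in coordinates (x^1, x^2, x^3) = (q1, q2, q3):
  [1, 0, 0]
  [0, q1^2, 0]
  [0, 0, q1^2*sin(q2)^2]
The line element ds^2 = dq1^2 + q1^2 dq2^2 + q1^2 sin(q2)^2 dq3^2 is dr^2 + r^2 dθ^2 + r^2 sin(θ)^2 dφ^2 with q1 = r, q2 = θ, q3 = φ.
spherical coordinates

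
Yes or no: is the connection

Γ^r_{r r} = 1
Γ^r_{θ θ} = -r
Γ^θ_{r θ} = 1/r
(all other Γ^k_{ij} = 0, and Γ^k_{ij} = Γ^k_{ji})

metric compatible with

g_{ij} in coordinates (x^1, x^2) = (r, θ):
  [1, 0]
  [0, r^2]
Using ∇_k g_{ij} = ∂_k g_{ij} - Γ^m_{ki} g_{mj} - Γ^m_{kj} g_{im}:
∇_r g_{rr} = (0) - (1) - (1) = -2 ≠ 0
So the connection is not metric compatible (it is not the Levi-Civita connection).
No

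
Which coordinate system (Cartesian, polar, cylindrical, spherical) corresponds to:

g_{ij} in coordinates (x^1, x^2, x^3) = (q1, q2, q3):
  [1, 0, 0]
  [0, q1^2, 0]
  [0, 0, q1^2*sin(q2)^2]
The line element ds^2 = dq1^2 + q1^2 dq2^2 + q1^2 sin(q2)^2 dq3^2 is dr^2 + r^2 dθ^2 + r^2 sin(θ)^2 dφ^2 with q1 = r, q2 = θ, q3 = φ.
spherical coordinates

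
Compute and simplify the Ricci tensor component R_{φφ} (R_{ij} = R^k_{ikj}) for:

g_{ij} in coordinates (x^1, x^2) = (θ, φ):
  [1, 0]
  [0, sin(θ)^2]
Non-zero Christoffel symbols (Γ^k_{ij} = Γ^k_{ji}):
Γ^θ_{φ φ} = -sin(2*θ)/2
Γ^φ_{θ φ} = 1/tan(θ)
R^θ_{φ θ φ} = ∂_θ Γ^θ_{φ φ} - ∂_φ Γ^θ_{φ θ} + Γ^θ_{θ m} Γ^m_{φ φ} - Γ^θ_{φ m} Γ^m_{φ θ}
  = (-cos(2*θ)) - (0) + (0) - (-cos(θ)^2) = sin(θ)^2
R^φ_{φ φ φ} = 0 (a repeated index in an antisymmetric pair)
R_{φφ} = R^θ_{φ θ φ} + R^φ_{φ φ φ} = (sin(θ)^2) + (0) = sin(θ)^2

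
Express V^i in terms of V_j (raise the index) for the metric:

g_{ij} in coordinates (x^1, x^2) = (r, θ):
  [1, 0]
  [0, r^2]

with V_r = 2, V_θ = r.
Inverse metric (diagonal): g^{rr} = 1, g^{θθ} = 1/r^2
V^i = g^{ij} V_j:
V^r = (1)(2) + (0)(r) = 2
V^θ = (0)(2) + (1/r^2)(r) = 1/r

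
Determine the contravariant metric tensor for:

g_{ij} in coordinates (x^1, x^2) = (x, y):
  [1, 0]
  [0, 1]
The metric is diagonal, so g^{ij} is diagonal with entries 1/g_{ii}: diag(1, 1).
g^{ij}:
  [1, 0]
  [0, 1]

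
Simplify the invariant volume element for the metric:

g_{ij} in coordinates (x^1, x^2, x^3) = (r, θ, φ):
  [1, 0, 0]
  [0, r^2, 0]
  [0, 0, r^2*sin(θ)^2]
det(g) = r^4*sin(θ)^2
√|det(g)| = r^2*sin(θ) (taking 0 < θ < π so that |sin(θ)| = sin(θ))
Volume element: dV = r^2*sin(θ) dr dθ dφ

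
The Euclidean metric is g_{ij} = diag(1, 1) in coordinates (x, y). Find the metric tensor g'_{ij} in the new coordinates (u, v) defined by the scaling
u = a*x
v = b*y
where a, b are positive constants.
Invert the transformation: x = u/a, y = v/b
g'_{ij} = (∂x^k/∂x'^i)(∂x^l/∂x'^j) g_{kl}; with g_{kl} = δ_{kl} this is Σ_k (∂x^k/∂x'^i)(∂x^k/∂x'^j).
Jacobian: ∂x/∂u = 1/a, ∂x/∂v = 0, ∂y/∂u = 0, ∂y/∂v = 1/b
g'_{uu} = (1/a)(1/a) + (0)(0) = 1/a^2
g'_{uv} = (1/a)(0) + (0)(1/b) = 0
g'_{vv} = (0)(0) + (1/b)(1/b) = 1/b^2
g'_{ij} = diag(1/a^2, 1/b^2)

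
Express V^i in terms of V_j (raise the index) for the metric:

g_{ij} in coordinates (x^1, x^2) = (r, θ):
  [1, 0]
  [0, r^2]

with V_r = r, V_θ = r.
Inverse metric (diagonal): g^{rr} = 1, g^{θθ} = 1/r^2
V^i = g^{ij} V_j:
V^r = (1)(r) + (0)(r) = r
V^θ = (0)(r) + (1/r^2)(r) = 1/r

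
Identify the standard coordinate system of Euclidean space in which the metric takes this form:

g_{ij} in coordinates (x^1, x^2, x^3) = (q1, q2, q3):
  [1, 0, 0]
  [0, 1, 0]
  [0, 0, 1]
All components are constant and the metric is the identity, i.e. orthonormal rectilinear coordinates.
Cartesian (3D) coordinates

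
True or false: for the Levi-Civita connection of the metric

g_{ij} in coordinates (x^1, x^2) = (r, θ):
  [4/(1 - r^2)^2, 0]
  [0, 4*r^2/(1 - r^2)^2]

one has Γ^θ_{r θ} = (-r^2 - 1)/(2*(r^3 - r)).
Γ^θ_{r θ} = (1/2) g^{θθ} (∂_r g_{θθ} + ∂_θ g_{θr} - ∂_θ g_{rθ}) = (1/2)((1 - r^2)^2/(4*r^2))((-8*(r^3 + r)/(r^2 - 1)^3) + (0) - (0)) = (-r^2 - 1)/(r^3 - r)
This differs from the proposed value (-r^2 - 1)/(2*(r^3 - r)).
False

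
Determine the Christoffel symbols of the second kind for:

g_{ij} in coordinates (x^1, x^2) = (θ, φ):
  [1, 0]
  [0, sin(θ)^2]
Using Γ^k_{ij} = (1/2) g^{km} (∂_i g_{mj} + ∂_j g_{mi} - ∂_m g_{ij}); the metric is diagonal, so only the m = k term contributes.
Non-zero symbols (using the symmetry Γ^k_{ij} = Γ^k_{ji}):
Γ^θ_{φ φ} = (1/2) g^{θθ} (∂_φ g_{θφ} + ∂_φ g_{θφ} - ∂_θ g_{φφ}) = (1/2)(1)((0) + (0) - (sin(2*θ))) = -sin(2*θ)/2
Γ^φ_{θ φ} = (1/2) g^{φφ} (∂_θ g_{φφ} + ∂_φ g_{φθ} - ∂_φ g_{θφ}) = (1/2)(1/sin(θ)^2)((sin(2*θ)) + (0) - (0)) = 1/tan(θ)
All other Christoffel symbols are zero.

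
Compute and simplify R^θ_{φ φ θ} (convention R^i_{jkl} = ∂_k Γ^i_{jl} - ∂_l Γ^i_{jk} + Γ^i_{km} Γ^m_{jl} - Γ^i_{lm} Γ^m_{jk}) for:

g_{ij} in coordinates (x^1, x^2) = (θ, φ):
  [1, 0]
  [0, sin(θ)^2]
Non-zero Christoffel symbols (Γ^k_{ij} = Γ^k_{ji}):
Γ^θ_{φ φ} = -sin(2*θ)/2
Γ^φ_{θ φ} = 1/tan(θ)
R^θ_{φ φ θ} = ∂_φ Γ^θ_{φ θ} - ∂_θ Γ^θ_{φ φ} + Γ^θ_{φ m} Γ^m_{φ θ} - Γ^θ_{θ m} Γ^m_{φ φ}
  = (0) - (-cos(2*θ)) + (-cos(θ)^2) - (0) = -sin(θ)^2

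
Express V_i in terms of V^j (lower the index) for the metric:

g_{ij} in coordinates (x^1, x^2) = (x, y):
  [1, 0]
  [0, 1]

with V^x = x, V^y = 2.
V_i = g_{ij} V^j:
V_x = (1)(x) + (0)(2) = x
V_y = (0)(x) + (1)(2) = 2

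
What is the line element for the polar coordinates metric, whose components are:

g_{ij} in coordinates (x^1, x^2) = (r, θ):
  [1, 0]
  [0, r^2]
ds^2 = g_{ij} dx^i dx^j; only the non-zero components contribute.
ds^2 = dr^2 + r^2 dθ^2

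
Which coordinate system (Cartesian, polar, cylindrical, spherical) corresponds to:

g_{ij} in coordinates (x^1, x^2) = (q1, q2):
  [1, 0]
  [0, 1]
All components are constant and the metric is the identity, i.e. orthonormal rectilinear coordinates.
Cartesian (2D) coordinates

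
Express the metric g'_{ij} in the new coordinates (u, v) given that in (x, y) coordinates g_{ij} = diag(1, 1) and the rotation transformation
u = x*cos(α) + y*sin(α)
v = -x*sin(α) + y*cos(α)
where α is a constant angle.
Invert the transformation: x = u*cos(α) - v*sin(α), y = u*sin(α) + v*cos(α)
g'_{ij} = (∂x^k/∂x'^i)(∂x^l/∂x'^j) g_{kl}; with g_{kl} = δ_{kl} this is Σ_k (∂x^k/∂x'^i)(∂x^k/∂x'^j).
Jacobian: ∂x/∂u = cos(α), ∂x/∂v = -sin(α), ∂y/∂u = sin(α), ∂y/∂v = cos(α)
g'_{uu} = (cos(α))(cos(α)) + (sin(α))(sin(α)) = 1
g'_{uv} = (cos(α))(-sin(α)) + (sin(α))(cos(α)) = 0
g'_{vv} = (-sin(α))(-sin(α)) + (cos(α))(cos(α)) = 1
g'_{ij} = diag(1, 1)
The Euclidean metric is invariant under rotations.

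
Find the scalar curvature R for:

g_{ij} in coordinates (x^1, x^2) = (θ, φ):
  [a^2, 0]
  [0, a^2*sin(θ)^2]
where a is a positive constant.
Non-zero Christoffel symbols (Γ^k_{ij} = Γ^k_{ji}):
Γ^θ_{φ φ} = -sin(2*θ)/2
Γ^φ_{θ φ} = 1/tan(θ)
Ricci tensor (R_{ij} = R^k_{ikj}): R_{θθ} = 1, R_{θφ} = 0, R_{φφ} = sin(θ)^2
Inverse metric: g^{θθ} = 1/a^2, g^{φφ} = 1/(a^2*sin(θ)^2)
R = g^{ij} R_{ij} = (1/a^2)(1) + (1/(a^2*sin(θ)^2))(sin(θ)^2) = 2/a^2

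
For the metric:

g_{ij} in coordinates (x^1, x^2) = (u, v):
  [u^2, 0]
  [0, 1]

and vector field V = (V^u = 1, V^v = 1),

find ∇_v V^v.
Non-zero Christoffel symbols:
Γ^u_{u u} = 1/u
∇_v V^v = ∂_v V^v + Γ^v_{v j} V^j
  = (0) + (0)(1) + (0)(1)
  = 0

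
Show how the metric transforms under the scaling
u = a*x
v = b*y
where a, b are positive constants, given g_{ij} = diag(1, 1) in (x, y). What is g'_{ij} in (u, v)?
Invert the transformation: x = u/a, y = v/b
g'_{ij} = (∂x^k/∂x'^i)(∂x^l/∂x'^j) g_{kl}; with g_{kl} = δ_{kl} this is Σ_k (∂x^k/∂x'^i)(∂x^k/∂x'^j).
Jacobian: ∂x/∂u = 1/a, ∂x/∂v = 0, ∂y/∂u = 0, ∂y/∂v = 1/b
g'_{uu} = (1/a)(1/a) + (0)(0) = 1/a^2
g'_{uv} = (1/a)(0) + (0)(1/b) = 0
g'_{vv} = (0)(0) + (1/b)(1/b) = 1/b^2
g'_{ij} = diag(1/a^2, 1/b^2)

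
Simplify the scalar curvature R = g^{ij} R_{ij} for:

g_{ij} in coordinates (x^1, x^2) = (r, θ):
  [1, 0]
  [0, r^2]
Non-zero Christoffel symbols (Γ^k_{ij} = Γ^k_{ji}):
Γ^r_{θ θ} = -r
Γ^θ_{r θ} = 1/r
Ricci tensor (R_{ij} = R^k_{ikj}): R_{rr} = 0, R_{rθ} = 0, R_{θθ} = 0
Inverse metric: g^{rr} = 1, g^{θθ} = 1/r^2
R = g^{ij} R_{ij} = (1)(0) + (1/r^2)(0) = 0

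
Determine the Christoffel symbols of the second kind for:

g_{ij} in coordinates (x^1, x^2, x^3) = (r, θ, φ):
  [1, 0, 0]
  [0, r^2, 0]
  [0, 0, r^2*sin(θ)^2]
Using Γ^k_{ij} = (1/2) g^{km} (∂_i g_{mj} + ∂_j g_{mi} - ∂_m g_{ij}); the metric is diagonal, so only the m = k term contributes.
Non-zero symbols (using the symmetry Γ^k_{ij} = Γ^k_{ji}):
Γ^r_{θ θ} = (1/2) g^{rr} (∂_θ g_{rθ} + ∂_θ g_{rθ} - ∂_r g_{θθ}) = (1/2)(1)((0) + (0) - (2*r)) = -r
Γ^r_{φ φ} = (1/2) g^{rr} (∂_φ g_{rφ} + ∂_φ g_{rφ} - ∂_r g_{φφ}) = (1/2)(1)((0) + (0) - (2*r*sin(θ)^2)) = -r*sin(θ)^2
Γ^θ_{r θ} = (1/2) g^{θθ} (∂_r g_{θθ} + ∂_θ g_{θr} - ∂_θ g_{rθ}) = (1/2)(1/r^2)((2*r) + (0) - (0)) = 1/r
Γ^θ_{φ φ} = (1/2) g^{θθ} (∂_φ g_{θφ} + ∂_φ g_{θφ} - ∂_θ g_{φφ}) = (1/2)(1/r^2)((0) + (0) - (r^2*sin(2*θ))) = -sin(2*θ)/2
Γ^φ_{r φ} = (1/2) g^{φφ} (∂_r g_{φφ} + ∂_φ g_{φr} - ∂_φ g_{rφ}) = (1/2)(1/(r^2*sin(θ)^2))((2*r*sin(θ)^2) + (0) - (0)) = 1/r
Γ^φ_{θ φ} = (1/2) g^{φφ} (∂_θ g_{φφ} + ∂_φ g_{φθ} - ∂_φ g_{θφ}) = (1/2)(1/(r^2*sin(θ)^2))((r^2*sin(2*θ)) + (0) - (0)) = 1/tan(θ)
All other Christoffel symbols are zero.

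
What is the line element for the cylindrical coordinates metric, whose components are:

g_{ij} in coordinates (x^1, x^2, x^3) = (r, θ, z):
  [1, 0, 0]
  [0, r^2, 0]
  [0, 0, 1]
ds^2 = g_{ij} dx^i dx^j; only the non-zero components contribute.
ds^2 = dr^2 + r^2 dθ^2 + dz^2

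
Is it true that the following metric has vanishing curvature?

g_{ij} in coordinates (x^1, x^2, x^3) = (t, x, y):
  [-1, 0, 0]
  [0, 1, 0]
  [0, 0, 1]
All metric components are constant, so every Christoffel symbol vanishes and R^i_{jkl} = 0.
Yes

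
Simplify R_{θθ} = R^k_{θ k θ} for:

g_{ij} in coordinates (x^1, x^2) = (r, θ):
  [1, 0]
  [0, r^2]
Non-zero Christoffel symbols (Γ^k_{ij} = Γ^k_{ji}):
Γ^r_{θ θ} = -r
Γ^θ_{r θ} = 1/r
R^r_{θ r θ} = ∂_r Γ^r_{θ θ} - ∂_θ Γ^r_{θ r} + Γ^r_{r m} Γ^m_{θ θ} - Γ^r_{θ m} Γ^m_{θ r}
  = (-1) - (0) + (0) - (-1) = 0
R^θ_{θ θ θ} = 0 (a repeated index in an antisymmetric pair)
R_{θθ} = R^r_{θ r θ} + R^θ_{θ θ θ} = (0) + (0) = 0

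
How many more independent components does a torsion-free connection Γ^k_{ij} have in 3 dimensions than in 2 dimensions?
Independent components in n dimensions: n × n(n+1)/2 = n^2(n+1)/2.
3D: 3 × 6 = 18
2D: 2 × 3 = 6
Difference = 18 - 6 = 12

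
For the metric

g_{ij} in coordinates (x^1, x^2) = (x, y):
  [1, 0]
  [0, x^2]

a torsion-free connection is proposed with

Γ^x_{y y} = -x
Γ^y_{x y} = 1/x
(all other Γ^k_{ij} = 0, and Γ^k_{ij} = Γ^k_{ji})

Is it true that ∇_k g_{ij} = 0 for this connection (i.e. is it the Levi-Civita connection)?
Using ∇_k g_{ij} = ∂_k g_{ij} - Γ^m_{ki} g_{mj} - Γ^m_{kj} g_{im}:
e.g. ∇_x g_{yy} = (2*x) - (x) - (x) = 0
Every component ∇_k g_{ij} vanishes: the connection is metric compatible.
Yes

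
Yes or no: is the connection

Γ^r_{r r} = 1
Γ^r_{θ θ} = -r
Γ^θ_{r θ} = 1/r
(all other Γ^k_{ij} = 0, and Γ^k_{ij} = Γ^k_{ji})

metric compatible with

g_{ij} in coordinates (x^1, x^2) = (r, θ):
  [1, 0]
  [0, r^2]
Using ∇_k g_{ij} = ∂_k g_{ij} - Γ^m_{ki} g_{mj} - Γ^m_{kj} g_{im}:
∇_r g_{rr} = (0) - (1) - (1) = -2 ≠ 0
So the connection is not metric compatible (it is not the Levi-Civita connection).
No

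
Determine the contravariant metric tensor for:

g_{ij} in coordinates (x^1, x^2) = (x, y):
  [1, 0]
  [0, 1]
The metric is diagonal, so g^{ij} is diagonal with entries 1/g_{ii}: diag(1, 1).
g^{ij}:
  [1, 0]
  [0, 1]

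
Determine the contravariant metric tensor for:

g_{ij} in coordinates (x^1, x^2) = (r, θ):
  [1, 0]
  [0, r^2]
The metric is diagonal, so g^{ij} is diagonal with entries 1/g_{ii}: diag(1, 1/(r^2)).
g^{ij}:
  [1, 0]
  [0, 1/r^2]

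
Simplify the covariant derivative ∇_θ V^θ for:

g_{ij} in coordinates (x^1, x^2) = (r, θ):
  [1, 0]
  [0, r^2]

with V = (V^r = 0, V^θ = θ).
Non-zero Christoffel symbols:
Γ^r_{θ θ} = -r
Γ^θ_{r θ} = 1/r
∇_θ V^θ = ∂_θ V^θ + Γ^θ_{θ j} V^j
  = (1) + (1/r)(0) + (0)(θ)
  = 1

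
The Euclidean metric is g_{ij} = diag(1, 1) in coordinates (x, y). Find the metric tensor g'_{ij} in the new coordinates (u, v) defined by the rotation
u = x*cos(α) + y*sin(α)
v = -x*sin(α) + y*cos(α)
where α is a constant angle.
Invert the transformation: x = u*cos(α) - v*sin(α), y = u*sin(α) + v*cos(α)
g'_{ij} = (∂x^k/∂x'^i)(∂x^l/∂x'^j) g_{kl}; with g_{kl} = δ_{kl} this is Σ_k (∂x^k/∂x'^i)(∂x^k/∂x'^j).
Jacobian: ∂x/∂u = cos(α), ∂x/∂v = -sin(α), ∂y/∂u = sin(α), ∂y/∂v = cos(α)
g'_{uu} = (cos(α))(cos(α)) + (sin(α))(sin(α)) = 1
g'_{uv} = (cos(α))(-sin(α)) + (sin(α))(cos(α)) = 0
g'_{vv} = (-sin(α))(-sin(α)) + (cos(α))(cos(α)) = 1
g'_{ij} = diag(1, 1)
The Euclidean metric is invariant under rotations.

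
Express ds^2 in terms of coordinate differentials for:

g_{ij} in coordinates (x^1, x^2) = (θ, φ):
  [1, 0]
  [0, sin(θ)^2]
ds^2 = g_{ij} dx^i dx^j; only the non-zero components contribute.
ds^2 = dθ^2 + sin(θ)^2 dφ^2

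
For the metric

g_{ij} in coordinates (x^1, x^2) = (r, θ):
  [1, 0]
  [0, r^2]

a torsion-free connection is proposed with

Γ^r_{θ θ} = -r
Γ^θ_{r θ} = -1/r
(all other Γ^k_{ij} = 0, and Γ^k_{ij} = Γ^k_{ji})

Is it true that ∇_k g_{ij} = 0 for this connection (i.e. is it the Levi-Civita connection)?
Using ∇_k g_{ij} = ∂_k g_{ij} - Γ^m_{ki} g_{mj} - Γ^m_{kj} g_{im}:
∇_r g_{θθ} = (2*r) - (-r) - (-r) = 4*r ≠ 0
So the connection is not metric compatible (it is not the Levi-Civita connection).
No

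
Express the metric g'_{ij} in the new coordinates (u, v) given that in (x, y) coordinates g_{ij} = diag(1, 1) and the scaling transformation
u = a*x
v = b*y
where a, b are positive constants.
Invert the transformation: x = u/a, y = v/b
g'_{ij} = (∂x^k/∂x'^i)(∂x^l/∂x'^j) g_{kl}; with g_{kl} = δ_{kl} this is Σ_k (∂x^k/∂x'^i)(∂x^k/∂x'^j).
Jacobian: ∂x/∂u = 1/a, ∂x/∂v = 0, ∂y/∂u = 0, ∂y/∂v = 1/b
g'_{uu} = (1/a)(1/a) + (0)(0) = 1/a^2
g'_{uv} = (1/a)(0) + (0)(1/b) = 0
g'_{vv} = (0)(0) + (1/b)(1/b) = 1/b^2
g'_{ij} = diag(1/a^2, 1/b^2)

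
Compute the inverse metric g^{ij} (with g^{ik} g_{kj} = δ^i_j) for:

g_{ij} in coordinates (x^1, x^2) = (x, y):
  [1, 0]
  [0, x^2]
The metric is diagonal, so g^{ij} is diagonal with entries 1/g_{ii}: diag(1, 1/(x^2)).
g^{ij}:
  [1, 0]
  [0, 1/x^2]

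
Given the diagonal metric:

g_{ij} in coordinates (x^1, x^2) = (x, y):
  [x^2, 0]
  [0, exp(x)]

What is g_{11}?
With x^1 = x, x^2 = y, g_{11} = g_{xx} is the row-1, column-1 entry of the matrix.
g_{11} = x^2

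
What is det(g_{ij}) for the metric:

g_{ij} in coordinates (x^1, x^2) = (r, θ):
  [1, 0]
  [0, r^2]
For a 2×2 metric: det(g) = g_{11}·g_{22} - g_{12}·g_{21}
= (1)·(r^2) - (0)·(0)
= r^2 - 0
det(g) = r^2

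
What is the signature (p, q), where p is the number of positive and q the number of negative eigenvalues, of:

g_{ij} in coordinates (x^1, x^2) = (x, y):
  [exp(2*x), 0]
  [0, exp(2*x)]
The metric is diagonal, so its eigenvalues are the diagonal entries: exp(2*x), exp(2*x) (at a generic point, where coordinate-dependent entries are positive).
2 positive, 0 negative.
(2, 0) - Riemannian (positive definite)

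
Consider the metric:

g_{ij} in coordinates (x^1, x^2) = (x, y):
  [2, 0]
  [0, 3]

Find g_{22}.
With x^1 = x, x^2 = y, g_{22} = g_{yy} is the row-2, column-2 entry of the matrix.
g_{22} = 3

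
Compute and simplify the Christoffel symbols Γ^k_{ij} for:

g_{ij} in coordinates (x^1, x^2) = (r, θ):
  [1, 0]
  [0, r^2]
Using Γ^k_{ij} = (1/2) g^{km} (∂_i g_{mj} + ∂_j g_{mi} - ∂_m g_{ij}); the metric is diagonal, so only the m = k term contributes.
Non-zero symbols (using the symmetry Γ^k_{ij} = Γ^k_{ji}):
Γ^r_{θ θ} = (1/2) g^{rr} (∂_θ g_{rθ} + ∂_θ g_{rθ} - ∂_r g_{θθ}) = (1/2)(1)((0) + (0) - (2*r)) = -r
Γ^θ_{r θ} = (1/2) g^{θθ} (∂_r g_{θθ} + ∂_θ g_{θr} - ∂_θ g_{rθ}) = (1/2)(1/r^2)((2*r) + (0) - (0)) = 1/r
All other Christoffel symbols are zero.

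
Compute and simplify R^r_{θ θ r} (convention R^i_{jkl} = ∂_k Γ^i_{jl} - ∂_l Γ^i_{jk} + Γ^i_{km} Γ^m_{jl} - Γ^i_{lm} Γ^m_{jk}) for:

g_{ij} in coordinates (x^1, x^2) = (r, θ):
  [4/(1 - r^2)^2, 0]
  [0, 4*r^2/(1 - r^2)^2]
Non-zero Christoffel symbols (Γ^k_{ij} = Γ^k_{ji}):
Γ^r_{r r} = 2*r/(1 - r^2)
Γ^r_{θ θ} = (r^3 + r)/(r^2 - 1)
Γ^θ_{r θ} = (-r^2 - 1)/(r^3 - r)
R^r_{θ θ r} = ∂_θ Γ^r_{θ r} - ∂_r Γ^r_{θ θ} + Γ^r_{θ m} Γ^m_{θ r} - Γ^r_{r m} Γ^m_{θ θ}
  = (0) - ((r^4 - 4*r^2 - 1)/(r^2 - 1)^2) + (-(r^2 + 1)^2/(r^2 - 1)^2) - (-2*r^2*(r^2 + 1)/(r^2 - 1)^2) = 4*r^2/(r^2 - 1)^2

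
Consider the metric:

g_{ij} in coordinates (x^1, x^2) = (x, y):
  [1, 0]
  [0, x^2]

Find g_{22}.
With x^1 = x, x^2 = y, g_{22} = g_{yy} is the row-2, column-2 entry of the matrix.
g_{22} = x^2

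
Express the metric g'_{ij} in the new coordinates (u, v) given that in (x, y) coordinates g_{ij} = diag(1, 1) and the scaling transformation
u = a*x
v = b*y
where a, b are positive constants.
Invert the transformation: x = u/a, y = v/b
g'_{ij} = (∂x^k/∂x'^i)(∂x^l/∂x'^j) g_{kl}; with g_{kl} = δ_{kl} this is Σ_k (∂x^k/∂x'^i)(∂x^k/∂x'^j).
Jacobian: ∂x/∂u = 1/a, ∂x/∂v = 0, ∂y/∂u = 0, ∂y/∂v = 1/b
g'_{uu} = (1/a)(1/a) + (0)(0) = 1/a^2
g'_{uv} = (1/a)(0) + (0)(1/b) = 0
g'_{vv} = (0)(0) + (1/b)(1/b) = 1/b^2
g'_{ij} = diag(1/a^2, 1/b^2)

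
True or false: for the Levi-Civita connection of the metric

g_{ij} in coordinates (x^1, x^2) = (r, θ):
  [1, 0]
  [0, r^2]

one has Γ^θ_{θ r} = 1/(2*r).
Γ^θ_{θ r} = (1/2) g^{θθ} (∂_θ g_{θr} + ∂_r g_{θθ} - ∂_θ g_{θr}) = (1/2)(1/r^2)((0) + (2*r) - (0)) = 1/r
This differs from the proposed value 1/(2*r).
False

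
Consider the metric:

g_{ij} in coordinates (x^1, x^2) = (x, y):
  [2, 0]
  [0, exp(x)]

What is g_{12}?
With x^1 = x, x^2 = y, g_{12} = g_{xy} is the row-1, column-2 entry of the matrix.
g_{12} = 0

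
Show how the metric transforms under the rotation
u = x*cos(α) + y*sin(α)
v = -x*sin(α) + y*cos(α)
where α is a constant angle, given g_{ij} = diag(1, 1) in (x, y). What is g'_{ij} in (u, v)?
Invert the transformation: x = u*cos(α) - v*sin(α), y = u*sin(α) + v*cos(α)
g'_{ij} = (∂x^k/∂x'^i)(∂x^l/∂x'^j) g_{kl}; with g_{kl} = δ_{kl} this is Σ_k (∂x^k/∂x'^i)(∂x^k/∂x'^j).
Jacobian: ∂x/∂u = cos(α), ∂x/∂v = -sin(α), ∂y/∂u = sin(α), ∂y/∂v = cos(α)
g'_{uu} = (cos(α))(cos(α)) + (sin(α))(sin(α)) = 1
g'_{uv} = (cos(α))(-sin(α)) + (sin(α))(cos(α)) = 0
g'_{vv} = (-sin(α))(-sin(α)) + (cos(α))(cos(α)) = 1
g'_{ij} = diag(1, 1)
The Euclidean metric is invariant under rotations.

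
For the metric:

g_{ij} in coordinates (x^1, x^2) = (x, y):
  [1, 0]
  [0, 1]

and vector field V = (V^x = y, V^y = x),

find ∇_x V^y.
All Christoffel symbols are zero.
∇_x V^y = ∂_x V^y + Γ^y_{x j} V^j
  = (1) + (0)(y) + (0)(x)
  = 1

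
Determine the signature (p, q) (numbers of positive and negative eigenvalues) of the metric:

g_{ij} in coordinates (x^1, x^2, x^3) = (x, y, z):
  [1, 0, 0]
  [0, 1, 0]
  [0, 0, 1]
The metric is diagonal, so its eigenvalues are the diagonal entries: 1, 1, 1 (at a generic point, where coordinate-dependent entries are positive).
3 positive, 0 negative.
(3, 0) - Riemannian (positive definite)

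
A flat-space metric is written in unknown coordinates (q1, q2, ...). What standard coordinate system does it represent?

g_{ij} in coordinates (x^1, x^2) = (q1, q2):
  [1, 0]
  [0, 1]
All components are constant and the metric is the identity, i.e. orthonormal rectilinear coordinates.
Cartesian (2D) coordinates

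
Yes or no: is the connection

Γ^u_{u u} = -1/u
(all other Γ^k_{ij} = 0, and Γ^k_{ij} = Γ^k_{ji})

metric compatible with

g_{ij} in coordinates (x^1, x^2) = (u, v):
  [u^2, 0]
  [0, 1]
Using ∇_k g_{ij} = ∂_k g_{ij} - Γ^m_{ki} g_{mj} - Γ^m_{kj} g_{im}:
∇_u g_{uu} = (2*u) - (-u) - (-u) = 4*u ≠ 0
So the connection is not metric compatible (it is not the Levi-Civita connection).
No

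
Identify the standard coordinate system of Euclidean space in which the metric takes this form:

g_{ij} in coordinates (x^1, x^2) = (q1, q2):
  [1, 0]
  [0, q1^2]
The line element ds^2 = dq1^2 + q1^2 dq2^2 is dr^2 + r^2 dθ^2 with q1 = r, q2 = θ.
polar coordinates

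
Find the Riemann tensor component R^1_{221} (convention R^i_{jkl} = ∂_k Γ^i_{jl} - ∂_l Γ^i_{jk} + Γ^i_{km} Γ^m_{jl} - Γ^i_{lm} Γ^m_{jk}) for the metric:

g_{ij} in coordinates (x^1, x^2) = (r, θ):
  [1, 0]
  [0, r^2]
Non-zero Christoffel symbols (Γ^k_{ij} = Γ^k_{ji}):
Γ^r_{θ θ} = -r
Γ^θ_{r θ} = 1/r
R^r_{θ θ r} = ∂_θ Γ^r_{θ r} - ∂_r Γ^r_{θ θ} + Γ^r_{θ m} Γ^m_{θ r} - Γ^r_{r m} Γ^m_{θ θ}
  = (0) - (-1) + (-1) - (0) = 0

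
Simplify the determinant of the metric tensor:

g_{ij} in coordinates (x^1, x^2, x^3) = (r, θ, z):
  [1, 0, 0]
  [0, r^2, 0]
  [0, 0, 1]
Diagonal metric: det(g) = g_{11}·g_{22}·g_{33}
= (1)·(r^2)·(1)
det(g) = r^2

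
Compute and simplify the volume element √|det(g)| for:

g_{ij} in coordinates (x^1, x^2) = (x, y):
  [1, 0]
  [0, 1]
det(g) = 1
√|det(g)| = 1
Volume element: dV = 1 dx dy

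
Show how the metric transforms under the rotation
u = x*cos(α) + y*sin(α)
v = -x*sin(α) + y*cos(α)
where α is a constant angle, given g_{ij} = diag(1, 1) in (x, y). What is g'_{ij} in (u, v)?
Invert the transformation: x = u*cos(α) - v*sin(α), y = u*sin(α) + v*cos(α)
g'_{ij} = (∂x^k/∂x'^i)(∂x^l/∂x'^j) g_{kl}; with g_{kl} = δ_{kl} this is Σ_k (∂x^k/∂x'^i)(∂x^k/∂x'^j).
Jacobian: ∂x/∂u = cos(α), ∂x/∂v = -sin(α), ∂y/∂u = sin(α), ∂y/∂v = cos(α)
g'_{uu} = (cos(α))(cos(α)) + (sin(α))(sin(α)) = 1
g'_{uv} = (cos(α))(-sin(α)) + (sin(α))(cos(α)) = 0
g'_{vv} = (-sin(α))(-sin(α)) + (cos(α))(cos(α)) = 1
g'_{ij} = diag(1, 1)
The Euclidean metric is invariant under rotations.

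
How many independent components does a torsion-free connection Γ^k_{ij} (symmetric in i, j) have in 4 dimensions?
Γ^k_{ij} has n choices for the upper index and n(n+1)/2 independent symmetric lower index pairs.
Total = 4 × 4×5/2 = 4 × 10 = 40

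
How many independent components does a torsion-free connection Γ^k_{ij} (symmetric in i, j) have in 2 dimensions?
Γ^k_{ij} has n choices for the upper index and n(n+1)/2 independent symmetric lower index pairs.
Total = 2 × 2×3/2 = 2 × 3 = 6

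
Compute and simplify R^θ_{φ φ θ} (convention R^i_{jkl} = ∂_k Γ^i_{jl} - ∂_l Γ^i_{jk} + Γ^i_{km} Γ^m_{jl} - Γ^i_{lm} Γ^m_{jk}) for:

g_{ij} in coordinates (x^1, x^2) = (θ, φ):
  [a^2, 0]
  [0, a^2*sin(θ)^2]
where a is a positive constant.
Non-zero Christoffel symbols (Γ^k_{ij} = Γ^k_{ji}):
Γ^θ_{φ φ} = -sin(2*θ)/2
Γ^φ_{θ φ} = 1/tan(θ)
R^θ_{φ φ θ} = ∂_φ Γ^θ_{φ θ} - ∂_θ Γ^θ_{φ φ} + Γ^θ_{φ m} Γ^m_{φ θ} - Γ^θ_{θ m} Γ^m_{φ φ}
  = (0) - (-cos(2*θ)) + (-cos(θ)^2) - (0) = -sin(θ)^2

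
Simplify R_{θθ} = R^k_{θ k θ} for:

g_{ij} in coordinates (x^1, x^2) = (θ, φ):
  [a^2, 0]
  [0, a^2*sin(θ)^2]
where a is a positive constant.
Non-zero Christoffel symbols (Γ^k_{ij} = Γ^k_{ji}):
Γ^θ_{φ φ} = -sin(2*θ)/2
Γ^φ_{θ φ} = 1/tan(θ)
R^θ_{θ θ θ} = 0 (a repeated index in an antisymmetric pair)
R^φ_{θ φ θ} = ∂_φ Γ^φ_{θ θ} - ∂_θ Γ^φ_{θ φ} + Γ^φ_{φ m} Γ^m_{θ θ} - Γ^φ_{θ m} Γ^m_{θ φ}
  = (0) - (-1/sin(θ)^2) + (0) - (1/tan(θ)^2) = 1
R_{θθ} = R^θ_{θ θ θ} + R^φ_{θ φ θ} = (0) + (1) = 1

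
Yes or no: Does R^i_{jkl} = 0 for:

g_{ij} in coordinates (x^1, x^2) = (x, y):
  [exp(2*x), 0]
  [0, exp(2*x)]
Non-zero Christoffel symbols:
Γ^x_{x x} = 1
Γ^x_{y y} = -1
Γ^y_{x y} = 1
Ricci tensor: R_{xx} = 0, R_{xy} = 0, R_{yy} = 0
All R_{ij} vanish; in 2 dimensions the Riemann tensor is fully determined by the Ricci tensor, so R^i_{jkl} = 0: the metric is flat (curvilinear coordinates on flat space).
Yes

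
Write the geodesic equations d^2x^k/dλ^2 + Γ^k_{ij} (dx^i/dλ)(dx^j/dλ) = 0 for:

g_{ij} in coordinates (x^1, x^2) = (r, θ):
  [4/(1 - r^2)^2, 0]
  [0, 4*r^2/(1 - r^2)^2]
Geodesic equation: d^2x^k/dλ^2 + Γ^k_{ij} (dx^i/dλ)(dx^j/dλ) = 0.
Non-zero Christoffel symbols:
Γ^r_{r r} = 2*r/(1 - r^2)
Γ^r_{θ θ} = (r^3 + r)/(r^2 - 1)
Γ^θ_{r θ} = (-r^2 - 1)/(r^3 - r)
Substituting (the symmetric pair Γ^k_{ij}, Γ^k_{ji} combines into a factor 2):
d^2r/dλ^2 + (2*r/(1 - r^2)) (dr/dλ)^2 + ((r^3 + r)/(r^2 - 1)) (dθ/dλ)^2 = 0
d^2θ/dλ^2 + ((-2*r^2 - 2)/(r^3 - r)) (dr/dλ)(dθ/dλ) = 0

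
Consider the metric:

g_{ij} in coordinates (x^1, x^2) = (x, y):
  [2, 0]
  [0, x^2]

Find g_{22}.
With x^1 = x, x^2 = y, g_{22} = g_{yy} is the row-2, column-2 entry of the matrix.
g_{22} = x^2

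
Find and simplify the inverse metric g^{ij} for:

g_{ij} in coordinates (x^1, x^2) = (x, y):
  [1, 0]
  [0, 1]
The metric is diagonal, so g^{ij} is diagonal with entries 1/g_{ii}: diag(1, 1).
g^{ij}:
  [1, 0]
  [0, 1]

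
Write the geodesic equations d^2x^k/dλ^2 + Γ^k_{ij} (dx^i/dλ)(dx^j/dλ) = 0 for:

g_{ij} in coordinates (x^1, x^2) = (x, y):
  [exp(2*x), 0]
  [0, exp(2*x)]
Geodesic equation: d^2x^k/dλ^2 + Γ^k_{ij} (dx^i/dλ)(dx^j/dλ) = 0.
Non-zero Christoffel symbols:
Γ^x_{x x} = 1
Γ^x_{y y} = -1
Γ^y_{x y} = 1
Substituting (the symmetric pair Γ^k_{ij}, Γ^k_{ji} combines into a factor 2):
d^2x/dλ^2 + (dx/dλ)^2 - (dy/dλ)^2 = 0
d^2y/dλ^2 + 2 (dx/dλ)(dy/dλ) = 0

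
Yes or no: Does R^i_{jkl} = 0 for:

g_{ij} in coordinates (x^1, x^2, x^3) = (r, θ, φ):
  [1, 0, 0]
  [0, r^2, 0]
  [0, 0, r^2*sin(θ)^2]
Non-zero Christoffel symbols:
Γ^r_{θ θ} = -r
Γ^r_{φ φ} = -r*sin(θ)^2
Γ^θ_{r θ} = 1/r
Γ^θ_{φ φ} = -sin(2*θ)/2
Γ^φ_{r φ} = 1/r
Γ^φ_{θ φ} = 1/tan(θ)
Ricci tensor: R_{rr} = 0, R_{rθ} = 0, R_{rφ} = 0, R_{θθ} = 0, R_{θφ} = 0, R_{φφ} = 0
All R_{ij} vanish; in 3 dimensions the Riemann tensor is fully determined by the Ricci tensor, so R^i_{jkl} = 0: the metric is flat (curvilinear coordinates on flat space).
Yes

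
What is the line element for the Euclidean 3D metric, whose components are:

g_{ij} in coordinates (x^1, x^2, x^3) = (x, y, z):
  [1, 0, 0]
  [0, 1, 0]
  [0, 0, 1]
ds^2 = g_{ij} dx^i dx^j; only the non-zero components contribute.
ds^2 = dx^2 + dy^2 + dz^2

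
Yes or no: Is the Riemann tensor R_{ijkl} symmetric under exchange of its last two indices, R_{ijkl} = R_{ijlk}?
It is antisymmetric in the last pair: R_{ijkl} = -R_{ijlk}.
No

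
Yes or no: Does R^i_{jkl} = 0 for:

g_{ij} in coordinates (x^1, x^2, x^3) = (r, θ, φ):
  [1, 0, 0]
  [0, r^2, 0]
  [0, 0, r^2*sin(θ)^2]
Non-zero Christoffel symbols:
Γ^r_{θ θ} = -r
Γ^r_{φ φ} = -r*sin(θ)^2
Γ^θ_{r θ} = 1/r
Γ^θ_{φ φ} = -sin(2*θ)/2
Γ^φ_{r φ} = 1/r
Γ^φ_{θ φ} = 1/tan(θ)
Ricci tensor: R_{rr} = 0, R_{rθ} = 0, R_{rφ} = 0, R_{θθ} = 0, R_{θφ} = 0, R_{φφ} = 0
All R_{ij} vanish; in 3 dimensions the Riemann tensor is fully determined by the Ricci tensor, so R^i_{jkl} = 0: the metric is flat (curvilinear coordinates on flat space).
Yes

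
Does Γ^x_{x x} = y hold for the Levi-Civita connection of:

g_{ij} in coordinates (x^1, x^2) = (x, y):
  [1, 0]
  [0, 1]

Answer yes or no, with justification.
Γ^x_{x x} = (1/2) g^{xx} (∂_x g_{xx} + ∂_x g_{xx} - ∂_x g_{xx}) = (1/2)(1)((0) + (0) - (0)) = 0
This differs from the proposed value y.
No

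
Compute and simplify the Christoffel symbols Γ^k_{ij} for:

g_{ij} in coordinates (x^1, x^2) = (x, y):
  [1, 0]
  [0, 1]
Using Γ^k_{ij} = (1/2) g^{km} (∂_i g_{mj} + ∂_j g_{mi} - ∂_m g_{ij}); the metric is diagonal, so only the m = k term contributes.
Every metric component is constant, so all ∂_m g_{ij} = 0 and every Christoffel symbol vanishes.
All Christoffel symbols are zero.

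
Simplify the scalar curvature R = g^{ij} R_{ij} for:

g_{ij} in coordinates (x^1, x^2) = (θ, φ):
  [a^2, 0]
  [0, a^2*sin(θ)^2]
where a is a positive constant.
Non-zero Christoffel symbols (Γ^k_{ij} = Γ^k_{ji}):
Γ^θ_{φ φ} = -sin(2*θ)/2
Γ^φ_{θ φ} = 1/tan(θ)
Ricci tensor (R_{ij} = R^k_{ikj}): R_{θθ} = 1, R_{θφ} = 0, R_{φφ} = sin(θ)^2
Inverse metric: g^{θθ} = 1/a^2, g^{φφ} = 1/(a^2*sin(θ)^2)
R = g^{ij} R_{ij} = (1/a^2)(1) + (1/(a^2*sin(θ)^2))(sin(θ)^2) = 2/a^2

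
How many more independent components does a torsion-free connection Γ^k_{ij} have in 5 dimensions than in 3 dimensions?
Independent components in n dimensions: n × n(n+1)/2 = n^2(n+1)/2.
5D: 5 × 15 = 75
3D: 3 × 6 = 18
Difference = 75 - 18 = 57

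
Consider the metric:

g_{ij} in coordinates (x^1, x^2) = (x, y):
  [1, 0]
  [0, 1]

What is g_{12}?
With x^1 = x, x^2 = y, g_{12} = g_{xy} is the row-1, column-2 entry of the matrix.
g_{12} = 0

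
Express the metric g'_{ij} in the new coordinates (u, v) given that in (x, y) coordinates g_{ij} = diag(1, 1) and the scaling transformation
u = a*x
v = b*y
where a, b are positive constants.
Invert the transformation: x = u/a, y = v/b
g'_{ij} = (∂x^k/∂x'^i)(∂x^l/∂x'^j) g_{kl}; with g_{kl} = δ_{kl} this is Σ_k (∂x^k/∂x'^i)(∂x^k/∂x'^j).
Jacobian: ∂x/∂u = 1/a, ∂x/∂v = 0, ∂y/∂u = 0, ∂y/∂v = 1/b
g'_{uu} = (1/a)(1/a) + (0)(0) = 1/a^2
g'_{uv} = (1/a)(0) + (0)(1/b) = 0
g'_{vv} = (0)(0) + (1/b)(1/b) = 1/b^2
g'_{ij} = diag(1/a^2, 1/b^2)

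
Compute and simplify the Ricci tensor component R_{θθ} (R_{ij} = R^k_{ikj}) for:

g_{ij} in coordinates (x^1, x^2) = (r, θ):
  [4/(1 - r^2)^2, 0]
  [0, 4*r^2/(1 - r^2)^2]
Non-zero Christoffel symbols (Γ^k_{ij} = Γ^k_{ji}):
Γ^r_{r r} = 2*r/(1 - r^2)
Γ^r_{θ θ} = (r^3 + r)/(r^2 - 1)
Γ^θ_{r θ} = (-r^2 - 1)/(r^3 - r)
R^r_{θ r θ} = ∂_r Γ^r_{θ θ} - ∂_θ Γ^r_{θ r} + Γ^r_{r m} Γ^m_{θ θ} - Γ^r_{θ m} Γ^m_{θ r}
  = ((r^4 - 4*r^2 - 1)/(r^2 - 1)^2) - (0) + (-2*r^2*(r^2 + 1)/(r^2 - 1)^2) - (-(r^2 + 1)^2/(r^2 - 1)^2) = -4*r^2/(r^2 - 1)^2
R^θ_{θ θ θ} = 0 (a repeated index in an antisymmetric pair)
R_{θθ} = R^r_{θ r θ} + R^θ_{θ θ θ} = (-4*r^2/(r^2 - 1)^2) + (0) = -4*r^2/(r^2 - 1)^2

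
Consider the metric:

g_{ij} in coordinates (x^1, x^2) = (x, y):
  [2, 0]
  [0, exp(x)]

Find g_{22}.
With x^1 = x, x^2 = y, g_{22} = g_{yy} is the row-2, column-2 entry of the matrix.
g_{22} = exp(x)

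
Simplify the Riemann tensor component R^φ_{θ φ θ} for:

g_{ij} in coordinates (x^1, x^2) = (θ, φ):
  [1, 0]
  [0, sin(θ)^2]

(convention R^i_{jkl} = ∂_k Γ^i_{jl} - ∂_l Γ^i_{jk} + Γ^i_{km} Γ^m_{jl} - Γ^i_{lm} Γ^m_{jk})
Non-zero Christoffel symbols (Γ^k_{ij} = Γ^k_{ji}):
Γ^θ_{φ φ} = -sin(2*θ)/2
Γ^φ_{θ φ} = 1/tan(θ)
R^φ_{θ φ θ} = ∂_φ Γ^φ_{θ θ} - ∂_θ Γ^φ_{θ φ} + Γ^φ_{φ m} Γ^m_{θ θ} - Γ^φ_{θ m} Γ^m_{θ φ}
  = (0) - (-1/sin(θ)^2) + (0) - (1/tan(θ)^2) = 1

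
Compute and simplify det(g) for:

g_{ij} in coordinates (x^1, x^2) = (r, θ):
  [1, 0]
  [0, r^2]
For a 2×2 metric: det(g) = g_{11}·g_{22} - g_{12}·g_{21}
= (1)·(r^2) - (0)·(0)
= r^2 - 0
det(g) = r^2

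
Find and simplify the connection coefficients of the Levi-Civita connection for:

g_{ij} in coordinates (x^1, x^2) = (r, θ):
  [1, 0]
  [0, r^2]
Using Γ^k_{ij} = (1/2) g^{km} (∂_i g_{mj} + ∂_j g_{mi} - ∂_m g_{ij}); the metric is diagonal, so only the m = k term contributes.
Non-zero symbols (using the symmetry Γ^k_{ij} = Γ^k_{ji}):
Γ^r_{θ θ} = (1/2) g^{rr} (∂_θ g_{rθ} + ∂_θ g_{rθ} - ∂_r g_{θθ}) = (1/2)(1)((0) + (0) - (2*r)) = -r
Γ^θ_{r θ} = (1/2) g^{θθ} (∂_r g_{θθ} + ∂_θ g_{θr} - ∂_θ g_{rθ}) = (1/2)(1/r^2)((2*r) + (0) - (0)) = 1/r
All other Christoffel symbols are zero.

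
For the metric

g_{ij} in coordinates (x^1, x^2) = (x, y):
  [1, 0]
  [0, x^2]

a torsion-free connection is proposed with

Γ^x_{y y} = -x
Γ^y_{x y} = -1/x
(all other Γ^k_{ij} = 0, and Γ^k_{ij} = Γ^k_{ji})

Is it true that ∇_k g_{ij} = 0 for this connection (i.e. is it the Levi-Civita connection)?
Using ∇_k g_{ij} = ∂_k g_{ij} - Γ^m_{ki} g_{mj} - Γ^m_{kj} g_{im}:
∇_x g_{yy} = (2*x) - (-x) - (-x) = 4*x ≠ 0
So the connection is not metric compatible (it is not the Levi-Civita connection).
No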